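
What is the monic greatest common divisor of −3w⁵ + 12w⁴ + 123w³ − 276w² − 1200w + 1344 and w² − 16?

Euclidean algorithm in ℚ[w]:
  −3w⁵ + 12w⁴ + 123w³ − 276w² − 1200w + 1344 = (−3w³ + 12w² + 75w − 84)(w² − 16) + (0)
The last nonzero remainder w² − 16 is already monic.

w² − 16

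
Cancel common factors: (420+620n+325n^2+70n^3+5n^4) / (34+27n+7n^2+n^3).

By polynomial division,
  5n^4+70n^3+325n^2+620n+420 = (5n+35)(n^3+7n^2+27n+34) + (-55n^2-495n-770)
  n^3+7n^2+27n+34 = (-(1/55)n+2/55)(-55n^2-495n-770) + (31n+62)
  -55n^2-495n-770 = (-(55/31)n-385/31)(31n+62) + (0)
Last nonzero remainder: 31n+62. Dividing through by 31 gives the monic gcd n+2.
Cancel n+2 from numerator and denominator to get the reduced form.

(210+205n+60n^2+5n^3)/(17+5n+n^2)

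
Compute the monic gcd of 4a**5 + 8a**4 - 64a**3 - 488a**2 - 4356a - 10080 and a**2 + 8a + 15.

a**2 + 8a + 15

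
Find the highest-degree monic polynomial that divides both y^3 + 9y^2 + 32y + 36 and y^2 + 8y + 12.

y + 2

By polynomial division,
  y^3 + 9y^2 + 32y + 36 = (y + 1)(y^2 + 8y + 12) + (12y + 24)
  y^2 + 8y + 12 = ((1/12)y + 1/2)(12y + 24) + (0)
Last nonzero remainder: 12y + 24. Dividing through by 12 gives the monic gcd y + 2.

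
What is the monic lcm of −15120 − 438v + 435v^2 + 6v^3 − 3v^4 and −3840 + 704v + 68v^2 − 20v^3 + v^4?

−241920 − 17088v + 11708v^2 + 532v^3 − 189v^4 − 4v^5 + v^6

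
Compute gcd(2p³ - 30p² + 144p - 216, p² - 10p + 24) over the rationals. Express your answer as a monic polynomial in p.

p - 6

By polynomial division,
  2p³ - 30p² + 144p - 216 = (2p - 10)(p² - 10p + 24) + (-4p + 24)
  p² - 10p + 24 = (-(1/4)p + 1)(-4p + 24) + (0)
Last nonzero remainder: -4p + 24. Dividing through by -4 gives the monic gcd p - 6.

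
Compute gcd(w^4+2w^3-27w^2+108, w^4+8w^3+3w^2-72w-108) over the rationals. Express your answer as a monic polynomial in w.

w^3+5w^2-12w-36

By polynomial division,
  w^4+2w^3-27w^2+108 = (w^4+8w^3+3w^2-72w-108) + (-6w^3-30w^2+72w+216)
  w^4+8w^3+3w^2-72w-108 = (-(1/6)w-1/2)(-6w^3-30w^2+72w+216) + (0)
Last nonzero remainder: -6w^3-30w^2+72w+216. Dividing through by -6 gives the monic gcd w^3+5w^2-12w-36.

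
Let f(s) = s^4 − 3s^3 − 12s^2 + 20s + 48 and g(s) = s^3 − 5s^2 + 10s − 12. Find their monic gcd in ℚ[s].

s − 3

Repeated division with remainder:
  s^4 − 3s^3 − 12s^2 + 20s + 48 = (s + 2)(s^3 − 5s^2 + 10s − 12) + (−12s^2 + 12s + 72)
  s^3 − 5s^2 + 10s − 12 = (−(1/12)s + 1/3)(−12s^2 + 12s + 72) + (12s − 36)
  −12s^2 + 12s + 72 = (−s − 2)(12s − 36) + (0)
Last nonzero remainder: 12s − 36. Dividing through by 12 gives the monic gcd s − 3.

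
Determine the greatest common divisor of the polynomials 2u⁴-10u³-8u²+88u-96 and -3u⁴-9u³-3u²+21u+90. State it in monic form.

Apply the Euclidean algorithm:
  2u⁴-10u³-8u²+88u-96 = (-2/3)(-3u⁴-9u³-3u²+21u+90) + (-16u³-10u²+102u-36)
  -3u⁴-9u³-3u²+21u+90 = ((3/16)u+57/128)(-16u³-10u²+102u-36) + (-(1131/64)u²-(1131/64)u+3393/32)
  -16u³-10u²+102u-36 = ((1024/1131)u-128/377)(-(1131/64)u²-(1131/64)u+3393/32) + (0)
Last nonzero remainder: -(1131/64)u²-(1131/64)u+3393/32. Dividing through by -1131/64 gives the monic gcd u²+u-6.

u²+u-6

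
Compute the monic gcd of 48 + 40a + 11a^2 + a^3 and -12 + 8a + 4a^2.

Apply the Euclidean algorithm:
  a^3 + 11a^2 + 40a + 48 = ((1/4)a + 9/4)(4a^2 + 8a - 12) + (25a + 75)
  4a^2 + 8a - 12 = ((4/25)a - 4/25)(25a + 75) + (0)
Last nonzero remainder: 25a + 75. Dividing through by 25 gives the monic gcd a + 3.

3 + a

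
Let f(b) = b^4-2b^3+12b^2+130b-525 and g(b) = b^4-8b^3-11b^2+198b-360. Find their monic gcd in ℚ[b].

b^2+2b-15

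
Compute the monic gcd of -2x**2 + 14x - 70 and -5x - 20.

Repeated division with remainder:
  -2x**2 + 14x - 70 = ((2/5)x - 22/5)(-5x - 20) + (-158)
  -5x - 20 = ((5/158)x + 10/79)(-158) + (0)
The last nonzero remainder is the constant -158, so the polynomials are coprime and gcd = 1.

1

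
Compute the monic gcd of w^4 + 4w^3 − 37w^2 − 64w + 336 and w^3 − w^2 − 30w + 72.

w^2 − 7w + 12

Apply the Euclidean algorithm:
  w^4 + 4w^3 − 37w^2 − 64w + 336 = (w + 5)(w^3 − w^2 − 30w + 72) + (−2w^2 + 14w − 24)
  w^3 − w^2 − 30w + 72 = (−(1/2)w − 3)(−2w^2 + 14w − 24) + (0)
Last nonzero remainder: −2w^2 + 14w − 24. Dividing through by −2 gives the monic gcd w^2 − 7w + 12.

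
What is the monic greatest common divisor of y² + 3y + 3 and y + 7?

Repeated division with remainder:
  y² + 3y + 3 = (y - 4)(y + 7) + (31)
  y + 7 = ((1/31)y + 7/31)(31) + (0)
The last nonzero remainder is the constant 31, so the polynomials are coprime and gcd = 1.

1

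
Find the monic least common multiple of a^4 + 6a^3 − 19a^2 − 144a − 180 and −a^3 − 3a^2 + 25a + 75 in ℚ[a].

a^5 + 11a^4 + 11a^3 − 239a^2 − 900a − 900

Repeated division with remainder:
  a^4 + 6a^3 − 19a^2 − 144a − 180 = (−a − 3)(−a^3 − 3a^2 + 25a + 75) + (−3a^2 + 6a + 45)
  −a^3 − 3a^2 + 25a + 75 = ((1/3)a + 5/3)(−3a^2 + 6a + 45) + (0)
Last nonzero remainder: −3a^2 + 6a + 45. Dividing through by −3 gives the monic gcd a^2 − 2a − 15.
Then lcm(f, g) = f·g / gcd(f, g); expanding and making the result monic gives the answer.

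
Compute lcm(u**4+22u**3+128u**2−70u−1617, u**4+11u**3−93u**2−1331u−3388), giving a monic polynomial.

Apply the Euclidean algorithm:
  u**4+22u**3+128u**2−70u−1617 = (u**4+11u**3−93u**2−1331u−3388) + (11u**3+221u**2+1261u+1771)
  u**4+11u**3−93u**2−1331u−3388 = ((1/11)u−100/121)(11u**3+221u**2+1261u+1771) + (−(3024/121)u**2−(54432/121)u−21168/11)
  11u**3+221u**2+1261u+1771 = (−(1331/3024)u−2783/3024)(−(3024/121)u**2−(54432/121)u−21168/11) + (0)
Last nonzero remainder: −(3024/121)u**2−(54432/121)u−21168/11. Dividing through by −3024/121 gives the monic gcd u**2+18u+77.
Then lcm(f, g) = f·g / gcd(f, g); expanding and making the result monic gives the answer.

u**6+15u**5−70u**4−1934u**3−6759u**2+14399u+71148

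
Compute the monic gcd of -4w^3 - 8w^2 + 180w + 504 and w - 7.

By polynomial division,
  -4w^3 - 8w^2 + 180w + 504 = (-4w^2 - 36w - 72)(w - 7) + (0)
The last nonzero remainder w - 7 is already monic.

w - 7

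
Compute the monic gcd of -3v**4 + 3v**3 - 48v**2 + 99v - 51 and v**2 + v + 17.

Apply the Euclidean algorithm:
  -3v**4 + 3v**3 - 48v**2 + 99v - 51 = (-3v**2 + 6v - 3)(v**2 + v + 17) + (0)
The last nonzero remainder v**2 + v + 17 is already monic.

v**2 + v + 17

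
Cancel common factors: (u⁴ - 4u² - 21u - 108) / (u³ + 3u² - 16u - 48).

Apply the Euclidean algorithm:
  u⁴ - 4u² - 21u - 108 = (u - 3)(u³ + 3u² - 16u - 48) + (21u² - 21u - 252)
  u³ + 3u² - 16u - 48 = ((1/21)u + 4/21)(21u² - 21u - 252) + (0)
Last nonzero remainder: 21u² - 21u - 252. Dividing through by 21 gives the monic gcd u² - u - 12.
Cancel u² - u - 12 from numerator and denominator to get the reduced form.

(u² + u + 9)/(u + 4)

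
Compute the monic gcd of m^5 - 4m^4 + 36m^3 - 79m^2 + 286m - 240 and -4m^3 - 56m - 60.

By polynomial division,
  m^5 - 4m^4 + 36m^3 - 79m^2 + 286m - 240 = (-(1/4)m^2 + m - 11/2)(-4m^3 - 56m - 60) + (-38m^2 + 38m - 570)
  -4m^3 - 56m - 60 = ((2/19)m + 2/19)(-38m^2 + 38m - 570) + (0)
Last nonzero remainder: -38m^2 + 38m - 570. Dividing through by -38 gives the monic gcd m^2 - m + 15.

m^2 - m + 15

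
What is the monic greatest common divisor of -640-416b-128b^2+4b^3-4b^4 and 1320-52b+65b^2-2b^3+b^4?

Apply the Euclidean algorithm:
  -4b^4+4b^3-128b^2-416b-640 = (-4)(b^4-2b^3+65b^2-52b+1320) + (-4b^3+132b^2-624b+4640)
  b^4-2b^3+65b^2-52b+1320 = (-(1/4)b-31/4)(-4b^3+132b^2-624b+4640) + (932b^2-3728b+37280)
  -4b^3+132b^2-624b+4640 = (-(1/233)b+29/233)(932b^2-3728b+37280) + (0)
Last nonzero remainder: 932b^2-3728b+37280. Dividing through by 932 gives the monic gcd b^2-4b+40.

40-4b+b^2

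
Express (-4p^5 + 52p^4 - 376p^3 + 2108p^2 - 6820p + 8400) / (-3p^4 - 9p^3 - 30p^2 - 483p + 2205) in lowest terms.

Euclidean algorithm in ℚ[p]:
  -4p^5 + 52p^4 - 376p^3 + 2108p^2 - 6820p + 8400 = ((4/3)p - 64/3)(-3p^4 - 9p^3 - 30p^2 - 483p + 2205) + (-528p^3 + 2112p^2 - 20064p + 55440)
  -3p^4 - 9p^3 - 30p^2 - 483p + 2205 = ((1/176)p + 7/176)(-528p^3 + 2112p^2 - 20064p + 55440) + (0)
Last nonzero remainder: -528p^3 + 2112p^2 - 20064p + 55440. Dividing through by -528 gives the monic gcd p^3 - 4p^2 + 38p - 105.
Cancel p^3 - 4p^2 + 38p - 105 from numerator and denominator to get the reduced form.

(4p^2 - 36p + 80)/(3p + 21)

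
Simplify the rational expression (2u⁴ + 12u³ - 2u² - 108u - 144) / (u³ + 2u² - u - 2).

(2u³ + 8u² - 18u - 72)/(u² - 1)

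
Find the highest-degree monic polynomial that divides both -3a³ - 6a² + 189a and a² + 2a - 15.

1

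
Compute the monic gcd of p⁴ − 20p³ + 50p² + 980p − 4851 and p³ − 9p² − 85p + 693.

Euclidean algorithm in ℚ[p]:
  p⁴ − 20p³ + 50p² + 980p − 4851 = (p − 11)(p³ − 9p² − 85p + 693) + (36p² − 648p + 2772)
  p³ − 9p² − 85p + 693 = ((1/36)p + 1/4)(36p² − 648p + 2772) + (0)
Last nonzero remainder: 36p² − 648p + 2772. Dividing through by 36 gives the monic gcd p² − 18p + 77.

p² − 18p + 77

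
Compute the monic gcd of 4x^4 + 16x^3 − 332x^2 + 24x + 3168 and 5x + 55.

x + 11

Euclidean algorithm in ℚ[x]:
  4x^4 + 16x^3 − 332x^2 + 24x + 3168 = ((4/5)x^3 − (28/5)x^2 − (24/5)x + 288/5)(5x + 55) + (0)
Last nonzero remainder: 5x + 55. Dividing through by 5 gives the monic gcd x + 11.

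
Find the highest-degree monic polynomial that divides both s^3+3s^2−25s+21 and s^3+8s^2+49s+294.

Euclidean algorithm in ℚ[s]:
  s^3+3s^2−25s+21 = (s^3+8s^2+49s+294) + (−5s^2−74s−273)
  s^3+8s^2+49s+294 = (−(1/5)s+34/25)(−5s^2−74s−273) + ((2376/25)s+16632/25)
  −5s^2−74s−273 = (−(125/2376)s−325/792)((2376/25)s+16632/25) + (0)
Last nonzero remainder: (2376/25)s+16632/25. Dividing through by 2376/25 gives the monic gcd s+7.

s+7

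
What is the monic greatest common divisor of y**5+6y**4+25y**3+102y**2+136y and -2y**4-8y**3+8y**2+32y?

y**3+6y**2+8y

By polynomial division,
  y**5+6y**4+25y**3+102y**2+136y = (-(1/2)y-1)(-2y**4-8y**3+8y**2+32y) + (21y**3+126y**2+168y)
  -2y**4-8y**3+8y**2+32y = (-(2/21)y+4/21)(21y**3+126y**2+168y) + (0)
Last nonzero remainder: 21y**3+126y**2+168y. Dividing through by 21 gives the monic gcd y**3+6y**2+8y.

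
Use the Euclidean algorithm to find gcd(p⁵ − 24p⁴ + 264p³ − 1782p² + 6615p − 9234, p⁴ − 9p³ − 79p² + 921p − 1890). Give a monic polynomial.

p² − 12p + 27

By polynomial division,
  p⁵ − 24p⁴ + 264p³ − 1782p² + 6615p − 9234 = (p − 15)(p⁴ − 9p³ − 79p² + 921p − 1890) + (208p³ − 3888p² + 22320p − 37584)
  p⁴ − 9p³ − 79p² + 921p − 1890 = ((1/208)p + 63/1352)(208p³ − 3888p² + 22320p − 37584) + (−(868/169)p² + (10416/169)p − 23436/169)
  208p³ − 3888p² + 22320p − 37584 = (−(8788/217)p + 58812/217)(−(868/169)p² + (10416/169)p − 23436/169) + (0)
Last nonzero remainder: −(868/169)p² + (10416/169)p − 23436/169. Dividing through by −868/169 gives the monic gcd p² − 12p + 27.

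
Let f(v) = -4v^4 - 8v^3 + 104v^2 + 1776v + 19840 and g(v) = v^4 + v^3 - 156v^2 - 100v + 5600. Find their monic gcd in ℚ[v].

Apply the Euclidean algorithm:
  -4v^4 - 8v^3 + 104v^2 + 1776v + 19840 = (-4)(v^4 + v^3 - 156v^2 - 100v + 5600) + (-4v^3 - 520v^2 + 1376v + 42240)
  v^4 + v^3 - 156v^2 - 100v + 5600 = (-(1/4)v + 129/4)(-4v^3 - 520v^2 + 1376v + 42240) + (16958v^2 - 33916v - 1356640)
  -4v^3 - 520v^2 + 1376v + 42240 = (-(2/8479)v - 264/8479)(16958v^2 - 33916v - 1356640) + (0)
Last nonzero remainder: 16958v^2 - 33916v - 1356640. Dividing through by 16958 gives the monic gcd v^2 - 2v - 80.

v^2 - 2v - 80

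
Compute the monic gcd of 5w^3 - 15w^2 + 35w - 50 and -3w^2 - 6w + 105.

Euclidean algorithm in ℚ[w]:
  5w^3 - 15w^2 + 35w - 50 = (-(5/3)w + 25/3)(-3w^2 - 6w + 105) + (260w - 925)
  -3w^2 - 6w + 105 = (-(3/260)w - 867/13520)(260w - 925) + (123525/2704)
  260w - 925 = ((140608/24705)w - 100048/4941)(123525/2704) + (0)
The last nonzero remainder is the constant 123525/2704, so the polynomials are coprime and gcd = 1.

1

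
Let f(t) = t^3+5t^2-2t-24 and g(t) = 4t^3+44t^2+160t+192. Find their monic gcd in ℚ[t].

Apply the Euclidean algorithm:
  t^3+5t^2-2t-24 = (1/4)(4t^3+44t^2+160t+192) + (-6t^2-42t-72)
  4t^3+44t^2+160t+192 = (-(2/3)t-8/3)(-6t^2-42t-72) + (0)
Last nonzero remainder: -6t^2-42t-72. Dividing through by -6 gives the monic gcd t^2+7t+12.

t^2+7t+12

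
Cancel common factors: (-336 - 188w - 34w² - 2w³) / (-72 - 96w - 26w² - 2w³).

Apply the Euclidean algorithm:
  -2w³ - 34w² - 188w - 336 = (-2w³ - 26w² - 96w - 72) + (-8w² - 92w - 264)
  -2w³ - 26w² - 96w - 72 = ((1/4)w + 3/8)(-8w² - 92w - 264) + ((9/2)w + 27)
  -8w² - 92w - 264 = (-(16/9)w - 88/9)((9/2)w + 27) + (0)
Last nonzero remainder: (9/2)w + 27. Dividing through by 9/2 gives the monic gcd w + 6.
Cancel w + 6 from numerator and denominator to get the reduced form.

(28 + 11w + w²)/(6 + 7w + w²)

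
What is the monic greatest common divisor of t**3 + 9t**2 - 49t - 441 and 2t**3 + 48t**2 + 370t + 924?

Apply the Euclidean algorithm:
  t**3 + 9t**2 - 49t - 441 = (1/2)(2t**3 + 48t**2 + 370t + 924) + (-15t**2 - 234t - 903)
  2t**3 + 48t**2 + 370t + 924 = (-(2/15)t - 28/25)(-15t**2 - 234t - 903) + (-(312/25)t - 2184/25)
  -15t**2 - 234t - 903 = ((125/104)t + 1075/104)(-(312/25)t - 2184/25) + (0)
Last nonzero remainder: -(312/25)t - 2184/25. Dividing through by -312/25 gives the monic gcd t + 7.

t + 7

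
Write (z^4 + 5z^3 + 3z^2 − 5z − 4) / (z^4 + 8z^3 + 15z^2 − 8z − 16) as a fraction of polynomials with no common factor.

(z + 1)/(z + 4)

By polynomial division,
  z^4 + 5z^3 + 3z^2 − 5z − 4 = (z^4 + 8z^3 + 15z^2 − 8z − 16) + (−3z^3 − 12z^2 + 3z + 12)
  z^4 + 8z^3 + 15z^2 − 8z − 16 = (−(1/3)z − 4/3)(−3z^3 − 12z^2 + 3z + 12) + (0)
Last nonzero remainder: −3z^3 − 12z^2 + 3z + 12. Dividing through by −3 gives the monic gcd z^3 + 4z^2 − z − 4.
Cancel z^3 + 4z^2 − z − 4 from numerator and denominator to get the reduced form.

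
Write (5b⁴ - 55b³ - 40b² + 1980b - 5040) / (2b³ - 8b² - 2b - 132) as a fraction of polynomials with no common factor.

Apply the Euclidean algorithm:
  5b⁴ - 55b³ - 40b² + 1980b - 5040 = ((5/2)b - 35/2)(2b³ - 8b² - 2b - 132) + (-175b² + 2275b - 7350)
  2b³ - 8b² - 2b - 132 = (-(2/175)b - 18/175)(-175b² + 2275b - 7350) + (148b - 888)
  -175b² + 2275b - 7350 = (-(175/148)b + 1225/148)(148b - 888) + (0)
Last nonzero remainder: 148b - 888. Dividing through by 148 gives the monic gcd b - 6.
Cancel b - 6 from numerator and denominator to get the reduced form.

(5b³ - 25b² - 190b + 840)/(2b² + 4b + 22)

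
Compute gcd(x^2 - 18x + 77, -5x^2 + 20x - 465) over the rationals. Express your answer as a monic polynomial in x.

Euclidean algorithm in ℚ[x]:
  x^2 - 18x + 77 = (-1/5)(-5x^2 + 20x - 465) + (-14x - 16)
  -5x^2 + 20x - 465 = ((5/14)x - 90/49)(-14x - 16) + (-24225/49)
  -14x - 16 = ((686/24225)x + 784/24225)(-24225/49) + (0)
The last nonzero remainder is the constant -24225/49, so the polynomials are coprime and gcd = 1.

1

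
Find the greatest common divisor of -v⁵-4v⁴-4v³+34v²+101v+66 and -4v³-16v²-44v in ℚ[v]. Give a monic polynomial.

v²+4v+11

Repeated division with remainder:
  -v⁵-4v⁴-4v³+34v²+101v+66 = ((1/4)v²-7/4)(-4v³-16v²-44v) + (6v²+24v+66)
  -4v³-16v²-44v = (-(2/3)v)(6v²+24v+66) + (0)
Last nonzero remainder: 6v²+24v+66. Dividing through by 6 gives the monic gcd v²+4v+11.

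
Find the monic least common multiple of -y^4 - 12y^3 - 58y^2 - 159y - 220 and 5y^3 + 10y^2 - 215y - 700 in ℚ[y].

y^5 + 5y^4 - 26y^3 - 247y^2 - 893y - 1540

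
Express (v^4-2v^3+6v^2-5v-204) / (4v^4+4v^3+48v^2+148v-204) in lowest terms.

Apply the Euclidean algorithm:
  v^4-2v^3+6v^2-5v-204 = (1/4)(4v^4+4v^3+48v^2+148v-204) + (-3v^3-6v^2-42v-153)
  4v^4+4v^3+48v^2+148v-204 = (-(4/3)v+4/3)(-3v^3-6v^2-42v-153) + (0)
Last nonzero remainder: -3v^3-6v^2-42v-153. Dividing through by -3 gives the monic gcd v^3+2v^2+14v+51.
Cancel v^3+2v^2+14v+51 from numerator and denominator to get the reduced form.

(v-4)/(4v-4)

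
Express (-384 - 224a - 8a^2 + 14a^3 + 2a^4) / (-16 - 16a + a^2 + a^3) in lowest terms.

By polynomial division,
  2a^4 + 14a^3 - 8a^2 - 224a - 384 = (2a + 12)(a^3 + a^2 - 16a - 16) + (12a^2 - 192)
  a^3 + a^2 - 16a - 16 = ((1/12)a + 1/12)(12a^2 - 192) + (0)
Last nonzero remainder: 12a^2 - 192. Dividing through by 12 gives the monic gcd a^2 - 16.
Cancel a^2 - 16 from numerator and denominator to get the reduced form.

(24 + 14a + 2a^2)/(1 + a)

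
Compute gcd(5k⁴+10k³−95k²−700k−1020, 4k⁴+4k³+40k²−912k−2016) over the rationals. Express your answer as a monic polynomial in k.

k²−4k−12

By polynomial division,
  5k⁴+10k³−95k²−700k−1020 = (5/4)(4k⁴+4k³+40k²−912k−2016) + (5k³−145k²+440k+1500)
  4k⁴+4k³+40k²−912k−2016 = ((4/5)k+24)(5k³−145k²+440k+1500) + (3168k²−12672k−38016)
  5k³−145k²+440k+1500 = ((5/3168)k−125/3168)(3168k²−12672k−38016) + (0)
Last nonzero remainder: 3168k²−12672k−38016. Dividing through by 3168 gives the monic gcd k²−4k−12.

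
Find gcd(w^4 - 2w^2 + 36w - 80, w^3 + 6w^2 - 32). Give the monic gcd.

Euclidean algorithm in ℚ[w]:
  w^4 - 2w^2 + 36w - 80 = (w - 6)(w^3 + 6w^2 - 32) + (34w^2 + 68w - 272)
  w^3 + 6w^2 - 32 = ((1/34)w + 2/17)(34w^2 + 68w - 272) + (0)
Last nonzero remainder: 34w^2 + 68w - 272. Dividing through by 34 gives the monic gcd w^2 + 2w - 8.

w^2 + 2w - 8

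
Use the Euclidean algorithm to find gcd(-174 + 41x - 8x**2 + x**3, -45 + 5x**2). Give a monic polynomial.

1

Repeated division with remainder:
  x**3 - 8x**2 + 41x - 174 = ((1/5)x - 8/5)(5x**2 - 45) + (50x - 246)
  5x**2 - 45 = ((1/10)x + 123/250)(50x - 246) + (9504/125)
  50x - 246 = ((3125/4752)x - 5125/1584)(9504/125) + (0)
The last nonzero remainder is the constant 9504/125, so the polynomials are coprime and gcd = 1.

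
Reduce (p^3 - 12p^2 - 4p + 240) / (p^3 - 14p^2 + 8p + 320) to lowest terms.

(p - 6)/(p - 8)

By polynomial division,
  p^3 - 12p^2 - 4p + 240 = (p^3 - 14p^2 + 8p + 320) + (2p^2 - 12p - 80)
  p^3 - 14p^2 + 8p + 320 = ((1/2)p - 4)(2p^2 - 12p - 80) + (0)
Last nonzero remainder: 2p^2 - 12p - 80. Dividing through by 2 gives the monic gcd p^2 - 6p - 40.
Cancel p^2 - 6p - 40 from numerator and denominator to get the reduced form.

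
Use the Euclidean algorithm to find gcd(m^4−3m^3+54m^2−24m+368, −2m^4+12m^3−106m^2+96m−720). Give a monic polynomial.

Repeated division with remainder:
  m^4−3m^3+54m^2−24m+368 = (−1/2)(−2m^4+12m^3−106m^2+96m−720) + (3m^3+m^2+24m+8)
  −2m^4+12m^3−106m^2+96m−720 = (−(2/3)m+38/9)(3m^3+m^2+24m+8) + (−(848/9)m^2−6784/9)
  3m^3+m^2+24m+8 = (−(27/848)m−9/848)(−(848/9)m^2−6784/9) + (0)
Last nonzero remainder: −(848/9)m^2−6784/9. Dividing through by −848/9 gives the monic gcd m^2+8.

m^2+8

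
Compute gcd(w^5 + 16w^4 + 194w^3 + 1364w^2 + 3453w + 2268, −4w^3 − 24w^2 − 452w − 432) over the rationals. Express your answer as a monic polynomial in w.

w^3 + 6w^2 + 113w + 108

By polynomial division,
  w^5 + 16w^4 + 194w^3 + 1364w^2 + 3453w + 2268 = (−(1/4)w^2 − (5/2)w − 21/4)(−4w^3 − 24w^2 − 452w − 432) + (0)
Last nonzero remainder: −4w^3 − 24w^2 − 452w − 432. Dividing through by −4 gives the monic gcd w^3 + 6w^2 + 113w + 108.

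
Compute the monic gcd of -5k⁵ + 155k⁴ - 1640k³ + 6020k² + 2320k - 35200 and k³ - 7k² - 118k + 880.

k² - 18k + 80

By polynomial division,
  -5k⁵ + 155k⁴ - 1640k³ + 6020k² + 2320k - 35200 = (-5k² + 120k - 1390)(k³ - 7k² - 118k + 880) + (14850k² - 267300k + 1188000)
  k³ - 7k² - 118k + 880 = ((1/14850)k + 1/1350)(14850k² - 267300k + 1188000) + (0)
Last nonzero remainder: 14850k² - 267300k + 1188000. Dividing through by 14850 gives the monic gcd k² - 18k + 80.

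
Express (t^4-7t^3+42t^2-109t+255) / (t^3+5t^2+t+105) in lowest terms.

(t^2-5t+17)/(t+7)

Apply the Euclidean algorithm:
  t^4-7t^3+42t^2-109t+255 = (t-12)(t^3+5t^2+t+105) + (101t^2-202t+1515)
  t^3+5t^2+t+105 = ((1/101)t+7/101)(101t^2-202t+1515) + (0)
Last nonzero remainder: 101t^2-202t+1515. Dividing through by 101 gives the monic gcd t^2-2t+15.
Cancel t^2-2t+15 from numerator and denominator to get the reduced form.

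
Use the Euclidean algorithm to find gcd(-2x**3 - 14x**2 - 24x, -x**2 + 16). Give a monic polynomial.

Euclidean algorithm in ℚ[x]:
  -2x**3 - 14x**2 - 24x = (2x + 14)(-x**2 + 16) + (-56x - 224)
  -x**2 + 16 = ((1/56)x - 1/14)(-56x - 224) + (0)
Last nonzero remainder: -56x - 224. Dividing through by -56 gives the monic gcd x + 4.

x + 4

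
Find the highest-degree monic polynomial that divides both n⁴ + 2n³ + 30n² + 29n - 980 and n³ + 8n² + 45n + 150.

n + 5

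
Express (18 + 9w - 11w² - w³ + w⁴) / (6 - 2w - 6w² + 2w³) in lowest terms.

(-6 + w + w²)/(-2 + 2w)

Euclidean algorithm in ℚ[w]:
  w⁴ - w³ - 11w² + 9w + 18 = ((1/2)w + 1)(2w³ - 6w² - 2w + 6) + (-4w² + 8w + 12)
  2w³ - 6w² - 2w + 6 = (-(1/2)w + 1/2)(-4w² + 8w + 12) + (0)
Last nonzero remainder: -4w² + 8w + 12. Dividing through by -4 gives the monic gcd w² - 2w - 3.
Cancel w² - 2w - 3 from numerator and denominator to get the reduced form.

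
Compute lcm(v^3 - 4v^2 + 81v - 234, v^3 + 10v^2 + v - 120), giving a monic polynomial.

By polynomial division,
  v^3 - 4v^2 + 81v - 234 = (v^3 + 10v^2 + v - 120) + (-14v^2 + 80v - 114)
  v^3 + 10v^2 + v - 120 = (-(1/14)v - 55/49)(-14v^2 + 80v - 114) + ((4050/49)v - 12150/49)
  -14v^2 + 80v - 114 = (-(343/2025)v + 931/2025)((4050/49)v - 12150/49) + (0)
Last nonzero remainder: (4050/49)v - 12150/49. Dividing through by 4050/49 gives the monic gcd v - 3.
Then lcm(f, g) = f·g / gcd(f, g); expanding and making the result monic gives the answer.

v^5 + 9v^4 + 69v^3 + 659v^2 + 198v - 9360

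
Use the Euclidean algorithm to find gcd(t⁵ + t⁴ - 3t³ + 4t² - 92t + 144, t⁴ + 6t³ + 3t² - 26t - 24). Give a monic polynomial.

Apply the Euclidean algorithm:
  t⁵ + t⁴ - 3t³ + 4t² - 92t + 144 = (t - 5)(t⁴ + 6t³ + 3t² - 26t - 24) + (24t³ + 45t² - 198t + 24)
  t⁴ + 6t³ + 3t² - 26t - 24 = ((1/24)t + 11/64)(24t³ + 45t² - 198t + 24) + ((225/64)t² + (225/32)t - 225/8)
  24t³ + 45t² - 198t + 24 = ((512/75)t - 64/75)((225/64)t² + (225/32)t - 225/8) + (0)
Last nonzero remainder: (225/64)t² + (225/32)t - 225/8. Dividing through by 225/64 gives the monic gcd t² + 2t - 8.

t² + 2t - 8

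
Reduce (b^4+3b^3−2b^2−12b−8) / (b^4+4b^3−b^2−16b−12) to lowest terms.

(b+2)/(b+3)

Repeated division with remainder:
  b^4+3b^3−2b^2−12b−8 = (b^4+4b^3−b^2−16b−12) + (−b^3−b^2+4b+4)
  b^4+4b^3−b^2−16b−12 = (−b−3)(−b^3−b^2+4b+4) + (0)
Last nonzero remainder: −b^3−b^2+4b+4. Dividing through by −1 gives the monic gcd b^3+b^2−4b−4.
Cancel b^3+b^2−4b−4 from numerator and denominator to get the reduced form.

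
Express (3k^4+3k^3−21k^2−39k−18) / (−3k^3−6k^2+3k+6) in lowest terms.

(−k^2+2k+3)/(k−1)

Apply the Euclidean algorithm:
  3k^4+3k^3−21k^2−39k−18 = (−k+1)(−3k^3−6k^2+3k+6) + (−12k^2−36k−24)
  −3k^3−6k^2+3k+6 = ((1/4)k−1/4)(−12k^2−36k−24) + (0)
Last nonzero remainder: −12k^2−36k−24. Dividing through by −12 gives the monic gcd k^2+3k+2.
Cancel k^2+3k+2 from numerator and denominator to get the reduced form.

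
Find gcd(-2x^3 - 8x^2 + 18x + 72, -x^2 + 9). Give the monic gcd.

x^2 - 9

By polynomial division,
  -2x^3 - 8x^2 + 18x + 72 = (2x + 8)(-x^2 + 9) + (0)
Last nonzero remainder: -x^2 + 9. Dividing through by -1 gives the monic gcd x^2 - 9.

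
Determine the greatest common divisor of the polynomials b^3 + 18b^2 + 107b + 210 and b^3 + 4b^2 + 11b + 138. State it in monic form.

Apply the Euclidean algorithm:
  b^3 + 18b^2 + 107b + 210 = (b^3 + 4b^2 + 11b + 138) + (14b^2 + 96b + 72)
  b^3 + 4b^2 + 11b + 138 = ((1/14)b − 10/49)(14b^2 + 96b + 72) + ((1247/49)b + 7482/49)
  14b^2 + 96b + 72 = ((686/1247)b + 588/1247)((1247/49)b + 7482/49) + (0)
Last nonzero remainder: (1247/49)b + 7482/49. Dividing through by 1247/49 gives the monic gcd b + 6.

b + 6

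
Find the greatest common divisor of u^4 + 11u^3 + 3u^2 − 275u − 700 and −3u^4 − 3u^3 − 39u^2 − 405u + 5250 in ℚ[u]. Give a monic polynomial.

By polynomial division,
  u^4 + 11u^3 + 3u^2 − 275u − 700 = (−1/3)(−3u^4 − 3u^3 − 39u^2 − 405u + 5250) + (10u^3 − 10u^2 − 410u + 1050)
  −3u^4 − 3u^3 − 39u^2 − 405u + 5250 = (−(3/10)u − 3/5)(10u^3 − 10u^2 − 410u + 1050) + (−168u^2 − 336u + 5880)
  10u^3 − 10u^2 − 410u + 1050 = (−(5/84)u + 5/28)(−168u^2 − 336u + 5880) + (0)
Last nonzero remainder: −168u^2 − 336u + 5880. Dividing through by −168 gives the monic gcd u^2 + 2u − 35.

u^2 + 2u − 35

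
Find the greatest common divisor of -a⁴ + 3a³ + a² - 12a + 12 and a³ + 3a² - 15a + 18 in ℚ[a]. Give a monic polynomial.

a² - 3a + 3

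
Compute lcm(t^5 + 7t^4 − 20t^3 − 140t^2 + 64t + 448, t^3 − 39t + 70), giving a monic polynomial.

Apply the Euclidean algorithm:
  t^5 + 7t^4 − 20t^3 − 140t^2 + 64t + 448 = (t^2 + 7t + 19)(t^3 − 39t + 70) + (63t^2 + 315t − 882)
  t^3 − 39t + 70 = ((1/63)t − 5/63)(63t^2 + 315t − 882) + (0)
Last nonzero remainder: 63t^2 + 315t − 882. Dividing through by 63 gives the monic gcd t^2 + 5t − 14.
Then lcm(f, g) = f·g / gcd(f, g); expanding and making the result monic gives the answer.

t^6 + 2t^5 − 55t^4 − 40t^3 + 764t^2 + 128t − 2240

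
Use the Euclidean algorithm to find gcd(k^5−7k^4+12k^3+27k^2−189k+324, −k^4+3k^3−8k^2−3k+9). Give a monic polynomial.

Euclidean algorithm in ℚ[k]:
  k^5−7k^4+12k^3+27k^2−189k+324 = (−k+4)(−k^4+3k^3−8k^2−3k+9) + (−8k^3+56k^2−168k+288)
  −k^4+3k^3−8k^2−3k+9 = ((1/8)k+1/2)(−8k^3+56k^2−168k+288) + (−15k^2+45k−135)
  −8k^3+56k^2−168k+288 = ((8/15)k−32/15)(−15k^2+45k−135) + (0)
Last nonzero remainder: −15k^2+45k−135. Dividing through by −15 gives the monic gcd k^2−3k+9.

k^2−3k+9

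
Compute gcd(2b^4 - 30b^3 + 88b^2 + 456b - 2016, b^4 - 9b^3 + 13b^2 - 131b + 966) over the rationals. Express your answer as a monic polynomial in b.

b^2 - 13b + 42

Repeated division with remainder:
  2b^4 - 30b^3 + 88b^2 + 456b - 2016 = (2)(b^4 - 9b^3 + 13b^2 - 131b + 966) + (-12b^3 + 62b^2 + 718b - 3948)
  b^4 - 9b^3 + 13b^2 - 131b + 966 = (-(1/12)b + 23/72)(-12b^3 + 62b^2 + 718b - 3948) + ((1909/36)b^2 - (24817/36)b + 13363/6)
  -12b^3 + 62b^2 + 718b - 3948 = (-(432/1909)b - 3384/1909)((1909/36)b^2 - (24817/36)b + 13363/6) + (0)
Last nonzero remainder: (1909/36)b^2 - (24817/36)b + 13363/6. Dividing through by 1909/36 gives the monic gcd b^2 - 13b + 42.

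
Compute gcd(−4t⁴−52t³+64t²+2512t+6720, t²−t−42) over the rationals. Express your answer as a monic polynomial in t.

t²−t−42

Apply the Euclidean algorithm:
  −4t⁴−52t³+64t²+2512t+6720 = (−4t²−56t−160)(t²−t−42) + (0)
The last nonzero remainder t²−t−42 is already monic.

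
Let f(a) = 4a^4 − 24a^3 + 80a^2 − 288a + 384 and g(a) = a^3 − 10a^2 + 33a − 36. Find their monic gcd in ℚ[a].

By polynomial division,
  4a^4 − 24a^3 + 80a^2 − 288a + 384 = (4a + 16)(a^3 − 10a^2 + 33a − 36) + (108a^2 − 672a + 960)
  a^3 − 10a^2 + 33a − 36 = ((1/108)a − 17/486)(108a^2 − 672a + 960) + ((49/81)a − 196/81)
  108a^2 − 672a + 960 = ((8748/49)a − 19440/49)((49/81)a − 196/81) + (0)
Last nonzero remainder: (49/81)a − 196/81. Dividing through by 49/81 gives the monic gcd a − 4.

a − 4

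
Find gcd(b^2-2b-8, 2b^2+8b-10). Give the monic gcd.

1

Apply the Euclidean algorithm:
  b^2-2b-8 = (1/2)(2b^2+8b-10) + (-6b-3)
  2b^2+8b-10 = (-(1/3)b-7/6)(-6b-3) + (-27/2)
  -6b-3 = ((4/9)b+2/9)(-27/2) + (0)
The last nonzero remainder is the constant -27/2, so the polynomials are coprime and gcd = 1.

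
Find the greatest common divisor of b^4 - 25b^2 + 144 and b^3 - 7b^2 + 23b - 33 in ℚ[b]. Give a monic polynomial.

Euclidean algorithm in ℚ[b]:
  b^4 - 25b^2 + 144 = (b + 7)(b^3 - 7b^2 + 23b - 33) + (b^2 - 128b + 375)
  b^3 - 7b^2 + 23b - 33 = (b + 121)(b^2 - 128b + 375) + (15136b - 45408)
  b^2 - 128b + 375 = ((1/15136)b - 125/15136)(15136b - 45408) + (0)
Last nonzero remainder: 15136b - 45408. Dividing through by 15136 gives the monic gcd b - 3.

b - 3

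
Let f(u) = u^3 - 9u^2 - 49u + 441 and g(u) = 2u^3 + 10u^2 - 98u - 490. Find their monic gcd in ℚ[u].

Euclidean algorithm in ℚ[u]:
  u^3 - 9u^2 - 49u + 441 = (1/2)(2u^3 + 10u^2 - 98u - 490) + (-14u^2 + 686)
  2u^3 + 10u^2 - 98u - 490 = (-(1/7)u - 5/7)(-14u^2 + 686) + (0)
Last nonzero remainder: -14u^2 + 686. Dividing through by -14 gives the monic gcd u^2 - 49.

u^2 - 49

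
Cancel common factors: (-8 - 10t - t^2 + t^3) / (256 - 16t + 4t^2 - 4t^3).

(-2 - 3t - t^2)/(64 + 12t + 4t^2)

By polynomial division,
  t^3 - t^2 - 10t - 8 = (-1/4)(-4t^3 + 4t^2 - 16t + 256) + (-14t + 56)
  -4t^3 + 4t^2 - 16t + 256 = ((2/7)t^2 + (6/7)t + 32/7)(-14t + 56) + (0)
Last nonzero remainder: -14t + 56. Dividing through by -14 gives the monic gcd t - 4.
Cancel t - 4 from numerator and denominator to get the reduced form.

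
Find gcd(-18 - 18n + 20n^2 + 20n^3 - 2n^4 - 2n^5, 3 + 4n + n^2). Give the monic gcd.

Euclidean algorithm in ℚ[n]:
  -2n^5 - 2n^4 + 20n^3 + 20n^2 - 18n - 18 = (-2n^3 + 6n^2 + 2n - 6)(n^2 + 4n + 3) + (0)
The last nonzero remainder n^2 + 4n + 3 is already monic.

3 + 4n + n^2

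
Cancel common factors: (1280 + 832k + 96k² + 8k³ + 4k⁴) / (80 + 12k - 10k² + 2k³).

(320 + 48k + 2k³)/(20 - 7k + k²)

Apply the Euclidean algorithm:
  4k⁴ + 8k³ + 96k² + 832k + 1280 = (2k + 14)(2k³ - 10k² + 12k + 80) + (212k² + 504k + 160)
  2k³ - 10k² + 12k + 80 = ((1/106)k - 391/5618)(212k² + 504k + 160) + ((128000/2809)k + 256000/2809)
  212k² + 504k + 160 = ((148877/32000)k + 2809/1600)((128000/2809)k + 256000/2809) + (0)
Last nonzero remainder: (128000/2809)k + 256000/2809. Dividing through by 128000/2809 gives the monic gcd k + 2.
Cancel k + 2 from numerator and denominator to get the reduced form.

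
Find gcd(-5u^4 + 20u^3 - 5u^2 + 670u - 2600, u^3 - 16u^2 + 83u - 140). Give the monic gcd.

u^2 - 9u + 20

By polynomial division,
  -5u^4 + 20u^3 - 5u^2 + 670u - 2600 = (-5u - 60)(u^3 - 16u^2 + 83u - 140) + (-550u^2 + 4950u - 11000)
  u^3 - 16u^2 + 83u - 140 = (-(1/550)u + 7/550)(-550u^2 + 4950u - 11000) + (0)
Last nonzero remainder: -550u^2 + 4950u - 11000. Dividing through by -550 gives the monic gcd u^2 - 9u + 20.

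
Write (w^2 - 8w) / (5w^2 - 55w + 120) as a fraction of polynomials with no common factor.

(w)/(5w - 15)

Repeated division with remainder:
  w^2 - 8w = (1/5)(5w^2 - 55w + 120) + (3w - 24)
  5w^2 - 55w + 120 = ((5/3)w - 5)(3w - 24) + (0)
Last nonzero remainder: 3w - 24. Dividing through by 3 gives the monic gcd w - 8.
Cancel w - 8 from numerator and denominator to get the reduced form.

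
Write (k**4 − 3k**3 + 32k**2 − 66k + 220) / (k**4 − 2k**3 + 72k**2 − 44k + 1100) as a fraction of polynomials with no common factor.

(k**2 − 3k + 10)/(k**2 − 2k + 50)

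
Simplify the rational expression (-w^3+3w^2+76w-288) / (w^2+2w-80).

(-w^2-5w+36)/(w+10)

Euclidean algorithm in ℚ[w]:
  -w^3+3w^2+76w-288 = (-w+5)(w^2+2w-80) + (-14w+112)
  w^2+2w-80 = (-(1/14)w-5/7)(-14w+112) + (0)
Last nonzero remainder: -14w+112. Dividing through by -14 gives the monic gcd w-8.
Cancel w-8 from numerator and denominator to get the reduced form.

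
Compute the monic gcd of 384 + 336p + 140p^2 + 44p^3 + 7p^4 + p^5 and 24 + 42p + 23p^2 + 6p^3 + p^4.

24 + 18p + 5p^2 + p^3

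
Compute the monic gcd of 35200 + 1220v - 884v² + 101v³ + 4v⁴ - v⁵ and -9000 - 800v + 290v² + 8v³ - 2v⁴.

-50 - 5v + v²

By polynomial division,
  -v⁵ + 4v⁴ + 101v³ - 884v² + 1220v + 35200 = ((1/2)v)(-2v⁴ + 8v³ + 290v² - 800v - 9000) + (-44v³ - 484v² + 5720v + 35200)
  -2v⁴ + 8v³ + 290v² - 800v - 9000 = ((1/22)v - 15/22)(-44v³ - 484v² + 5720v + 35200) + (-300v² + 1500v + 15000)
  -44v³ - 484v² + 5720v + 35200 = ((11/75)v + 176/75)(-300v² + 1500v + 15000) + (0)
Last nonzero remainder: -300v² + 1500v + 15000. Dividing through by -300 gives the monic gcd v² - 5v - 50.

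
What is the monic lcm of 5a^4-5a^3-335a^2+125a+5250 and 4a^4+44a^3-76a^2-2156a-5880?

By polynomial division,
  5a^4-5a^3-335a^2+125a+5250 = (5/4)(4a^4+44a^3-76a^2-2156a-5880) + (-60a^3-240a^2+2820a+12600)
  4a^4+44a^3-76a^2-2156a-5880 = (-(1/15)a-7/15)(-60a^3-240a^2+2820a+12600) + (0)
Last nonzero remainder: -60a^3-240a^2+2820a+12600. Dividing through by -60 gives the monic gcd a^3+4a^2-47a-210.
Then lcm(f, g) = f·g / gcd(f, g); expanding and making the result monic gives the answer.

a^5+6a^4-74a^3-444a^2+1225a+7350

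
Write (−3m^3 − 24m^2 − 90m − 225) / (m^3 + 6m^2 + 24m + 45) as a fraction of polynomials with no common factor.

(−3m − 15)/(m + 3)

Apply the Euclidean algorithm:
  −3m^3 − 24m^2 − 90m − 225 = (−3)(m^3 + 6m^2 + 24m + 45) + (−6m^2 − 18m − 90)
  m^3 + 6m^2 + 24m + 45 = (−(1/6)m − 1/2)(−6m^2 − 18m − 90) + (0)
Last nonzero remainder: −6m^2 − 18m − 90. Dividing through by −6 gives the monic gcd m^2 + 3m + 15.
Cancel m^2 + 3m + 15 from numerator and denominator to get the reduced form.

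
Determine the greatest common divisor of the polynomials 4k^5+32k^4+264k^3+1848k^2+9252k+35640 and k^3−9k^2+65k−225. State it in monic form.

k^2−4k+45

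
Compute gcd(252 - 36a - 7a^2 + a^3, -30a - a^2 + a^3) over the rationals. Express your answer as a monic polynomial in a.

-6 + a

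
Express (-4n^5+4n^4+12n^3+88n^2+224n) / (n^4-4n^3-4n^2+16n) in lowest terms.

Repeated division with remainder:
  -4n^5+4n^4+12n^3+88n^2+224n = (-4n-12)(n^4-4n^3-4n^2+16n) + (-52n^3+104n^2+416n)
  n^4-4n^3-4n^2+16n = (-(1/52)n+1/26)(-52n^3+104n^2+416n) + (0)
Last nonzero remainder: -52n^3+104n^2+416n. Dividing through by -52 gives the monic gcd n^3-2n^2-8n.
Cancel n^3-2n^2-8n from numerator and denominator to get the reduced form.

(-4n^2-4n-28)/(n-2)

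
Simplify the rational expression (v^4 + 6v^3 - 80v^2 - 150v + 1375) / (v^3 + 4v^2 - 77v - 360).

(v^3 + v^2 - 85v + 275)/(v^2 - v - 72)

Euclidean algorithm in ℚ[v]:
  v^4 + 6v^3 - 80v^2 - 150v + 1375 = (v + 2)(v^3 + 4v^2 - 77v - 360) + (-11v^2 + 364v + 2095)
  v^3 + 4v^2 - 77v - 360 = (-(1/11)v - 408/121)(-11v^2 + 364v + 2095) + ((162240/121)v + 811200/121)
  -11v^2 + 364v + 2095 = (-(1331/162240)v + 50699/162240)((162240/121)v + 811200/121) + (0)
Last nonzero remainder: (162240/121)v + 811200/121. Dividing through by 162240/121 gives the monic gcd v + 5.
Cancel v + 5 from numerator and denominator to get the reduced form.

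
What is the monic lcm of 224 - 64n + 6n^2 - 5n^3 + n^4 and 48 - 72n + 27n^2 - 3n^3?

-224 + 288n - 70n^2 + 11n^3 - 6n^4 + n^5

Euclidean algorithm in ℚ[n]:
  n^4 - 5n^3 + 6n^2 - 64n + 224 = (-(1/3)n - 4/3)(-3n^3 + 27n^2 - 72n + 48) + (18n^2 - 144n + 288)
  -3n^3 + 27n^2 - 72n + 48 = (-(1/6)n + 1/6)(18n^2 - 144n + 288) + (0)
Last nonzero remainder: 18n^2 - 144n + 288. Dividing through by 18 gives the monic gcd n^2 - 8n + 16.
Then lcm(f, g) = f·g / gcd(f, g); expanding and making the result monic gives the answer.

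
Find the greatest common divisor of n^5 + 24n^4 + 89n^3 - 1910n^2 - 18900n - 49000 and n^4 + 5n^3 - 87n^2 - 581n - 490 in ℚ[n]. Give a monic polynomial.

n^3 + 4n^2 - 91n - 490

Apply the Euclidean algorithm:
  n^5 + 24n^4 + 89n^3 - 1910n^2 - 18900n - 49000 = (n + 19)(n^4 + 5n^3 - 87n^2 - 581n - 490) + (81n^3 + 324n^2 - 7371n - 39690)
  n^4 + 5n^3 - 87n^2 - 581n - 490 = ((1/81)n + 1/81)(81n^3 + 324n^2 - 7371n - 39690) + (0)
Last nonzero remainder: 81n^3 + 324n^2 - 7371n - 39690. Dividing through by 81 gives the monic gcd n^3 + 4n^2 - 91n - 490.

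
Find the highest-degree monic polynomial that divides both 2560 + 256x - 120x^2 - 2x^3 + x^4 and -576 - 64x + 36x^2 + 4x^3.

4 + x

Apply the Euclidean algorithm:
  x^4 - 2x^3 - 120x^2 + 256x + 2560 = ((1/4)x - 11/4)(4x^3 + 36x^2 - 64x - 576) + (-5x^2 + 224x + 976)
  4x^3 + 36x^2 - 64x - 576 = (-(4/5)x - 1076/25)(-5x^2 + 224x + 976) + ((258944/25)x + 1035776/25)
  -5x^2 + 224x + 976 = (-(125/258944)x + 1525/64736)((258944/25)x + 1035776/25) + (0)
Last nonzero remainder: (258944/25)x + 1035776/25. Dividing through by 258944/25 gives the monic gcd x + 4.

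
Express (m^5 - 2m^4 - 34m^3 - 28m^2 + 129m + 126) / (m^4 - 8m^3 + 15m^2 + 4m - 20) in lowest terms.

(m^3 - m^2 - 33m - 63)/(m^2 - 7m + 10)

Apply the Euclidean algorithm:
  m^5 - 2m^4 - 34m^3 - 28m^2 + 129m + 126 = (m + 6)(m^4 - 8m^3 + 15m^2 + 4m - 20) + (-m^3 - 122m^2 + 125m + 246)
  m^4 - 8m^3 + 15m^2 + 4m - 20 = (-m + 130)(-m^3 - 122m^2 + 125m + 246) + (16000m^2 - 16000m - 32000)
  -m^3 - 122m^2 + 125m + 246 = (-(1/16000)m - 123/16000)(16000m^2 - 16000m - 32000) + (0)
Last nonzero remainder: 16000m^2 - 16000m - 32000. Dividing through by 16000 gives the monic gcd m^2 - m - 2.
Cancel m^2 - m - 2 from numerator and denominator to get the reduced form.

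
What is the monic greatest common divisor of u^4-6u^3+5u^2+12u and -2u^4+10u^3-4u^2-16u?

Repeated division with remainder:
  u^4-6u^3+5u^2+12u = (-1/2)(-2u^4+10u^3-4u^2-16u) + (-u^3+3u^2+4u)
  -2u^4+10u^3-4u^2-16u = (2u-4)(-u^3+3u^2+4u) + (0)
Last nonzero remainder: -u^3+3u^2+4u. Dividing through by -1 gives the monic gcd u^3-3u^2-4u.

u^3-3u^2-4u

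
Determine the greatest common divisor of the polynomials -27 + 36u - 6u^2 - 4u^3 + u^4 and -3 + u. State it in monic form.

-3 + u

Repeated division with remainder:
  u^4 - 4u^3 - 6u^2 + 36u - 27 = (u^3 - u^2 - 9u + 9)(u - 3) + (0)
The last nonzero remainder u - 3 is already monic.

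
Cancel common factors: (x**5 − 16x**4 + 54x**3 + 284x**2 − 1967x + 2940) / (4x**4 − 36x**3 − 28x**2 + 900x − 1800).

(x**3 − 18x**2 + 105x − 196)/(4x**2 − 44x + 120)

By polynomial division,
  x**5 − 16x**4 + 54x**3 + 284x**2 − 1967x + 2940 = ((1/4)x − 7/4)(4x**4 − 36x**3 − 28x**2 + 900x − 1800) + (−2x**3 + 10x**2 + 58x − 210)
  4x**4 − 36x**3 − 28x**2 + 900x − 1800 = (−2x + 8)(−2x**3 + 10x**2 + 58x − 210) + (8x**2 + 16x − 120)
  −2x**3 + 10x**2 + 58x − 210 = (−(1/4)x + 7/4)(8x**2 + 16x − 120) + (0)
Last nonzero remainder: 8x**2 + 16x − 120. Dividing through by 8 gives the monic gcd x**2 + 2x − 15.
Cancel x**2 + 2x − 15 from numerator and denominator to get the reduced form.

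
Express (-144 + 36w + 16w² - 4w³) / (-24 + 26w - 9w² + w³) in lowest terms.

Apply the Euclidean algorithm:
  -4w³ + 16w² + 36w - 144 = (-4)(w³ - 9w² + 26w - 24) + (-20w² + 140w - 240)
  w³ - 9w² + 26w - 24 = (-(1/20)w + 1/10)(-20w² + 140w - 240) + (0)
Last nonzero remainder: -20w² + 140w - 240. Dividing through by -20 gives the monic gcd w² - 7w + 12.
Cancel w² - 7w + 12 from numerator and denominator to get the reduced form.

(-12 - 4w)/(-2 + w)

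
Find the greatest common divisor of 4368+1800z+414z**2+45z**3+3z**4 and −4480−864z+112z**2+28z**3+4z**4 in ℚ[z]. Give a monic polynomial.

56+8z+z**2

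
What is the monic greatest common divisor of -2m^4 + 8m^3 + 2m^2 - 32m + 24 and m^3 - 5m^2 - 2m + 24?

m^2 - m - 6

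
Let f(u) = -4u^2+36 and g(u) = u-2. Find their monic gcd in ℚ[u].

1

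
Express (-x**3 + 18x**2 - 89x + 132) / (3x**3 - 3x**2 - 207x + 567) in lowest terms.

(-x**2 + 15x - 44)/(3x**2 + 6x - 189)

Apply the Euclidean algorithm:
  -x**3 + 18x**2 - 89x + 132 = (-1/3)(3x**3 - 3x**2 - 207x + 567) + (17x**2 - 158x + 321)
  3x**3 - 3x**2 - 207x + 567 = ((3/17)x + 423/289)(17x**2 - 158x + 321) + (-(9360/289)x + 28080/289)
  17x**2 - 158x + 321 = (-(4913/9360)x + 30923/9360)(-(9360/289)x + 28080/289) + (0)
Last nonzero remainder: -(9360/289)x + 28080/289. Dividing through by -9360/289 gives the monic gcd x - 3.
Cancel x - 3 from numerator and denominator to get the reduced form.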